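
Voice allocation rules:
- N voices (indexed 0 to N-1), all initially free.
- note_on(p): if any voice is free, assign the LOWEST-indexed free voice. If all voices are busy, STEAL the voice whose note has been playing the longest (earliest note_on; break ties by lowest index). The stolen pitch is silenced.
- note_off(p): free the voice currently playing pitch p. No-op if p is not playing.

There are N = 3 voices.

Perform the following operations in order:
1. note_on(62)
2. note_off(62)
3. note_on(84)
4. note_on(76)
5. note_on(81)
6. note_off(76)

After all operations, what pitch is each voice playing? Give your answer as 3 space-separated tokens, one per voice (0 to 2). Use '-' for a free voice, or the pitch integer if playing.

Answer: 84 - 81

Derivation:
Op 1: note_on(62): voice 0 is free -> assigned | voices=[62 - -]
Op 2: note_off(62): free voice 0 | voices=[- - -]
Op 3: note_on(84): voice 0 is free -> assigned | voices=[84 - -]
Op 4: note_on(76): voice 1 is free -> assigned | voices=[84 76 -]
Op 5: note_on(81): voice 2 is free -> assigned | voices=[84 76 81]
Op 6: note_off(76): free voice 1 | voices=[84 - 81]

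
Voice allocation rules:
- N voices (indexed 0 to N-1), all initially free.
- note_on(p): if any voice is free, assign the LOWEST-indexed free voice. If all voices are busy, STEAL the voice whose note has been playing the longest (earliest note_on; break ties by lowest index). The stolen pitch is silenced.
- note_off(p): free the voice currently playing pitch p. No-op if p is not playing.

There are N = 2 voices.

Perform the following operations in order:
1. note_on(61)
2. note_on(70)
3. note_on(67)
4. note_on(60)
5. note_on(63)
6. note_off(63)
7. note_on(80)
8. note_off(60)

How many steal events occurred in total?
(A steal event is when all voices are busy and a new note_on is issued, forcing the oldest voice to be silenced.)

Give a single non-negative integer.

Op 1: note_on(61): voice 0 is free -> assigned | voices=[61 -]
Op 2: note_on(70): voice 1 is free -> assigned | voices=[61 70]
Op 3: note_on(67): all voices busy, STEAL voice 0 (pitch 61, oldest) -> assign | voices=[67 70]
Op 4: note_on(60): all voices busy, STEAL voice 1 (pitch 70, oldest) -> assign | voices=[67 60]
Op 5: note_on(63): all voices busy, STEAL voice 0 (pitch 67, oldest) -> assign | voices=[63 60]
Op 6: note_off(63): free voice 0 | voices=[- 60]
Op 7: note_on(80): voice 0 is free -> assigned | voices=[80 60]
Op 8: note_off(60): free voice 1 | voices=[80 -]

Answer: 3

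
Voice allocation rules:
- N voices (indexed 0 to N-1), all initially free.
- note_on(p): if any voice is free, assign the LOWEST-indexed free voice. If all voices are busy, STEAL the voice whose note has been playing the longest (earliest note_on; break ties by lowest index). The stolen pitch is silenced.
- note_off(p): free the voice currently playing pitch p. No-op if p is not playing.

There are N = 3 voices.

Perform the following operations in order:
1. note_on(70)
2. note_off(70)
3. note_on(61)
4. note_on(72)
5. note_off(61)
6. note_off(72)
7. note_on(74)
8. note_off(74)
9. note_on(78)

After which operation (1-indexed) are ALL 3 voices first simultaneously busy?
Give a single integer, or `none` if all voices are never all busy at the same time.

Op 1: note_on(70): voice 0 is free -> assigned | voices=[70 - -]
Op 2: note_off(70): free voice 0 | voices=[- - -]
Op 3: note_on(61): voice 0 is free -> assigned | voices=[61 - -]
Op 4: note_on(72): voice 1 is free -> assigned | voices=[61 72 -]
Op 5: note_off(61): free voice 0 | voices=[- 72 -]
Op 6: note_off(72): free voice 1 | voices=[- - -]
Op 7: note_on(74): voice 0 is free -> assigned | voices=[74 - -]
Op 8: note_off(74): free voice 0 | voices=[- - -]
Op 9: note_on(78): voice 0 is free -> assigned | voices=[78 - -]

Answer: none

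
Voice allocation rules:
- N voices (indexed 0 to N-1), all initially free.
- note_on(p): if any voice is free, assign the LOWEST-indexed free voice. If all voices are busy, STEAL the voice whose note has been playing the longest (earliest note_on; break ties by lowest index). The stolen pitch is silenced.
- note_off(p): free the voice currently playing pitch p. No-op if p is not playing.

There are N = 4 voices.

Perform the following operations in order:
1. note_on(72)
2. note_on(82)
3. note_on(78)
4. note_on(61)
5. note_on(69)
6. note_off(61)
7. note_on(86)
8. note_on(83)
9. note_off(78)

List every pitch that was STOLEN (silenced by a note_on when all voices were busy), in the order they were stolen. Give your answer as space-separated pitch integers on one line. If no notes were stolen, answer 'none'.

Answer: 72 82

Derivation:
Op 1: note_on(72): voice 0 is free -> assigned | voices=[72 - - -]
Op 2: note_on(82): voice 1 is free -> assigned | voices=[72 82 - -]
Op 3: note_on(78): voice 2 is free -> assigned | voices=[72 82 78 -]
Op 4: note_on(61): voice 3 is free -> assigned | voices=[72 82 78 61]
Op 5: note_on(69): all voices busy, STEAL voice 0 (pitch 72, oldest) -> assign | voices=[69 82 78 61]
Op 6: note_off(61): free voice 3 | voices=[69 82 78 -]
Op 7: note_on(86): voice 3 is free -> assigned | voices=[69 82 78 86]
Op 8: note_on(83): all voices busy, STEAL voice 1 (pitch 82, oldest) -> assign | voices=[69 83 78 86]
Op 9: note_off(78): free voice 2 | voices=[69 83 - 86]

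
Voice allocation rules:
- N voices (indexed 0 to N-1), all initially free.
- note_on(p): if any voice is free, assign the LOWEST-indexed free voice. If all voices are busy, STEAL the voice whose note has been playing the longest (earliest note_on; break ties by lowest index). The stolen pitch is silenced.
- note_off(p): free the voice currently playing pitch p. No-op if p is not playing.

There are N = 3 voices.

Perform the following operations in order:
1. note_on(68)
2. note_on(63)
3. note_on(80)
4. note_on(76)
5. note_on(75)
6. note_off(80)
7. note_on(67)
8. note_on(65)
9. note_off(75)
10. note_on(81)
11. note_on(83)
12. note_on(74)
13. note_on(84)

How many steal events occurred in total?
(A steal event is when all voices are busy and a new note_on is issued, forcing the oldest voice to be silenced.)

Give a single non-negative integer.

Answer: 6

Derivation:
Op 1: note_on(68): voice 0 is free -> assigned | voices=[68 - -]
Op 2: note_on(63): voice 1 is free -> assigned | voices=[68 63 -]
Op 3: note_on(80): voice 2 is free -> assigned | voices=[68 63 80]
Op 4: note_on(76): all voices busy, STEAL voice 0 (pitch 68, oldest) -> assign | voices=[76 63 80]
Op 5: note_on(75): all voices busy, STEAL voice 1 (pitch 63, oldest) -> assign | voices=[76 75 80]
Op 6: note_off(80): free voice 2 | voices=[76 75 -]
Op 7: note_on(67): voice 2 is free -> assigned | voices=[76 75 67]
Op 8: note_on(65): all voices busy, STEAL voice 0 (pitch 76, oldest) -> assign | voices=[65 75 67]
Op 9: note_off(75): free voice 1 | voices=[65 - 67]
Op 10: note_on(81): voice 1 is free -> assigned | voices=[65 81 67]
Op 11: note_on(83): all voices busy, STEAL voice 2 (pitch 67, oldest) -> assign | voices=[65 81 83]
Op 12: note_on(74): all voices busy, STEAL voice 0 (pitch 65, oldest) -> assign | voices=[74 81 83]
Op 13: note_on(84): all voices busy, STEAL voice 1 (pitch 81, oldest) -> assign | voices=[74 84 83]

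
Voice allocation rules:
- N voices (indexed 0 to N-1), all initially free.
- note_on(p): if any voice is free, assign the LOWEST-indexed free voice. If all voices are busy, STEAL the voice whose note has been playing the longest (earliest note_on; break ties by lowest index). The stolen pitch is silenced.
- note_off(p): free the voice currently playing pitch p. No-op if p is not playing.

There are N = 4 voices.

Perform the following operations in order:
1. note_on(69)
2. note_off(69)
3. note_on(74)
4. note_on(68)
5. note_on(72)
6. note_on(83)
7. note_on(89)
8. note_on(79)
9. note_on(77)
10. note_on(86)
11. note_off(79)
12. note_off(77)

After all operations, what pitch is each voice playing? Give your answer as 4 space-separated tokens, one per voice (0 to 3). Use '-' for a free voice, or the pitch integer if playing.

Op 1: note_on(69): voice 0 is free -> assigned | voices=[69 - - -]
Op 2: note_off(69): free voice 0 | voices=[- - - -]
Op 3: note_on(74): voice 0 is free -> assigned | voices=[74 - - -]
Op 4: note_on(68): voice 1 is free -> assigned | voices=[74 68 - -]
Op 5: note_on(72): voice 2 is free -> assigned | voices=[74 68 72 -]
Op 6: note_on(83): voice 3 is free -> assigned | voices=[74 68 72 83]
Op 7: note_on(89): all voices busy, STEAL voice 0 (pitch 74, oldest) -> assign | voices=[89 68 72 83]
Op 8: note_on(79): all voices busy, STEAL voice 1 (pitch 68, oldest) -> assign | voices=[89 79 72 83]
Op 9: note_on(77): all voices busy, STEAL voice 2 (pitch 72, oldest) -> assign | voices=[89 79 77 83]
Op 10: note_on(86): all voices busy, STEAL voice 3 (pitch 83, oldest) -> assign | voices=[89 79 77 86]
Op 11: note_off(79): free voice 1 | voices=[89 - 77 86]
Op 12: note_off(77): free voice 2 | voices=[89 - - 86]

Answer: 89 - - 86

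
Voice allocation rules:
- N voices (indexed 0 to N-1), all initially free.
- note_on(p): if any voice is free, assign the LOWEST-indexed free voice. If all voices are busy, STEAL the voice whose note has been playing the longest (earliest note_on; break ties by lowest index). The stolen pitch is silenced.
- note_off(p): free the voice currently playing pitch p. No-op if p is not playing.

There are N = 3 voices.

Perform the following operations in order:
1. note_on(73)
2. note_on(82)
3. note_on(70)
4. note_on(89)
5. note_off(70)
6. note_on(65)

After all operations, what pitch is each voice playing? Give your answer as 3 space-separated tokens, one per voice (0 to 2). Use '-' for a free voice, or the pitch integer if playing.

Answer: 89 82 65

Derivation:
Op 1: note_on(73): voice 0 is free -> assigned | voices=[73 - -]
Op 2: note_on(82): voice 1 is free -> assigned | voices=[73 82 -]
Op 3: note_on(70): voice 2 is free -> assigned | voices=[73 82 70]
Op 4: note_on(89): all voices busy, STEAL voice 0 (pitch 73, oldest) -> assign | voices=[89 82 70]
Op 5: note_off(70): free voice 2 | voices=[89 82 -]
Op 6: note_on(65): voice 2 is free -> assigned | voices=[89 82 65]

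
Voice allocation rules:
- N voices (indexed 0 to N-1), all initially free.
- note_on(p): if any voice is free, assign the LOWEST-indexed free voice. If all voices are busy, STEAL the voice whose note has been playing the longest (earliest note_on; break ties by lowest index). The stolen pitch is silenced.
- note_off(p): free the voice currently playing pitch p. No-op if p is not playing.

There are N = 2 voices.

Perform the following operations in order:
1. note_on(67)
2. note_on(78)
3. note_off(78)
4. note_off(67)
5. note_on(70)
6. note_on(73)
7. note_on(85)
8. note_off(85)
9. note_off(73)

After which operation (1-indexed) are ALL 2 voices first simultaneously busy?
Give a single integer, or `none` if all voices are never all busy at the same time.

Answer: 2

Derivation:
Op 1: note_on(67): voice 0 is free -> assigned | voices=[67 -]
Op 2: note_on(78): voice 1 is free -> assigned | voices=[67 78]
Op 3: note_off(78): free voice 1 | voices=[67 -]
Op 4: note_off(67): free voice 0 | voices=[- -]
Op 5: note_on(70): voice 0 is free -> assigned | voices=[70 -]
Op 6: note_on(73): voice 1 is free -> assigned | voices=[70 73]
Op 7: note_on(85): all voices busy, STEAL voice 0 (pitch 70, oldest) -> assign | voices=[85 73]
Op 8: note_off(85): free voice 0 | voices=[- 73]
Op 9: note_off(73): free voice 1 | voices=[- -]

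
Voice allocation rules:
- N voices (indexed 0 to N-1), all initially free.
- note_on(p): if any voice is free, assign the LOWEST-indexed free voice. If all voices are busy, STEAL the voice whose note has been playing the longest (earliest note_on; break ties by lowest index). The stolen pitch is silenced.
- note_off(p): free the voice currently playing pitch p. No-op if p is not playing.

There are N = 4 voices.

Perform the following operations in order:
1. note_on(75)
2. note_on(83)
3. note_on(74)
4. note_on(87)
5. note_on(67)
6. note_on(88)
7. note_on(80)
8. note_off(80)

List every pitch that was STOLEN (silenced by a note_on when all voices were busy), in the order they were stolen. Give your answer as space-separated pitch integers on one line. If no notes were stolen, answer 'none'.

Op 1: note_on(75): voice 0 is free -> assigned | voices=[75 - - -]
Op 2: note_on(83): voice 1 is free -> assigned | voices=[75 83 - -]
Op 3: note_on(74): voice 2 is free -> assigned | voices=[75 83 74 -]
Op 4: note_on(87): voice 3 is free -> assigned | voices=[75 83 74 87]
Op 5: note_on(67): all voices busy, STEAL voice 0 (pitch 75, oldest) -> assign | voices=[67 83 74 87]
Op 6: note_on(88): all voices busy, STEAL voice 1 (pitch 83, oldest) -> assign | voices=[67 88 74 87]
Op 7: note_on(80): all voices busy, STEAL voice 2 (pitch 74, oldest) -> assign | voices=[67 88 80 87]
Op 8: note_off(80): free voice 2 | voices=[67 88 - 87]

Answer: 75 83 74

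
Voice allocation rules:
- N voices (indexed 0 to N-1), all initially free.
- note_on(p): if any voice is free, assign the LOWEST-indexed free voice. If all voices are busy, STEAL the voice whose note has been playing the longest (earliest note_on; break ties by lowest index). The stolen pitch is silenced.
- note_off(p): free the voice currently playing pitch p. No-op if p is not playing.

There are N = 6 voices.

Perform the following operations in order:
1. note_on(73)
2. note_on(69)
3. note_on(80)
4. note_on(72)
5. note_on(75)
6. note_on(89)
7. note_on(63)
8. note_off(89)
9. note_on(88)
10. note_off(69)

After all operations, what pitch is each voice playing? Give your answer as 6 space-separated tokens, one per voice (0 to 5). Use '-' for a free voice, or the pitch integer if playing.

Answer: 63 - 80 72 75 88

Derivation:
Op 1: note_on(73): voice 0 is free -> assigned | voices=[73 - - - - -]
Op 2: note_on(69): voice 1 is free -> assigned | voices=[73 69 - - - -]
Op 3: note_on(80): voice 2 is free -> assigned | voices=[73 69 80 - - -]
Op 4: note_on(72): voice 3 is free -> assigned | voices=[73 69 80 72 - -]
Op 5: note_on(75): voice 4 is free -> assigned | voices=[73 69 80 72 75 -]
Op 6: note_on(89): voice 5 is free -> assigned | voices=[73 69 80 72 75 89]
Op 7: note_on(63): all voices busy, STEAL voice 0 (pitch 73, oldest) -> assign | voices=[63 69 80 72 75 89]
Op 8: note_off(89): free voice 5 | voices=[63 69 80 72 75 -]
Op 9: note_on(88): voice 5 is free -> assigned | voices=[63 69 80 72 75 88]
Op 10: note_off(69): free voice 1 | voices=[63 - 80 72 75 88]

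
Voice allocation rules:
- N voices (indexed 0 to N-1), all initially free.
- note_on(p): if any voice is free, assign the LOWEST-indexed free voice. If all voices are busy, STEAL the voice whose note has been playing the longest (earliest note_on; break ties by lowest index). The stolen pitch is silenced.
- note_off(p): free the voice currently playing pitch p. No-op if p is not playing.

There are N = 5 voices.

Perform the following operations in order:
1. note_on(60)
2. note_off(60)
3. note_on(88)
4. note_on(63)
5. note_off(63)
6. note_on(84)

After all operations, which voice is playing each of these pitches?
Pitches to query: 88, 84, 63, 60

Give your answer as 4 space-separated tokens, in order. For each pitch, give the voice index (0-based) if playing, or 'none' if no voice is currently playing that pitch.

Op 1: note_on(60): voice 0 is free -> assigned | voices=[60 - - - -]
Op 2: note_off(60): free voice 0 | voices=[- - - - -]
Op 3: note_on(88): voice 0 is free -> assigned | voices=[88 - - - -]
Op 4: note_on(63): voice 1 is free -> assigned | voices=[88 63 - - -]
Op 5: note_off(63): free voice 1 | voices=[88 - - - -]
Op 6: note_on(84): voice 1 is free -> assigned | voices=[88 84 - - -]

Answer: 0 1 none none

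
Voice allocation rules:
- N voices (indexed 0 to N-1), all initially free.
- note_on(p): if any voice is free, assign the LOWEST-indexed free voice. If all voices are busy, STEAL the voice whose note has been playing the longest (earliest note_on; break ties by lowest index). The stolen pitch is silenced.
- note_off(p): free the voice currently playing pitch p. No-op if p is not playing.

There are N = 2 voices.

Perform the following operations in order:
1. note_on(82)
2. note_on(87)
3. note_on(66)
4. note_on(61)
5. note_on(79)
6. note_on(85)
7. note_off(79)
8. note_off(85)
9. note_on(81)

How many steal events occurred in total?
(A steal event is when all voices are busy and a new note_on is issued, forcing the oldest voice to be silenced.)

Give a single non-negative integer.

Answer: 4

Derivation:
Op 1: note_on(82): voice 0 is free -> assigned | voices=[82 -]
Op 2: note_on(87): voice 1 is free -> assigned | voices=[82 87]
Op 3: note_on(66): all voices busy, STEAL voice 0 (pitch 82, oldest) -> assign | voices=[66 87]
Op 4: note_on(61): all voices busy, STEAL voice 1 (pitch 87, oldest) -> assign | voices=[66 61]
Op 5: note_on(79): all voices busy, STEAL voice 0 (pitch 66, oldest) -> assign | voices=[79 61]
Op 6: note_on(85): all voices busy, STEAL voice 1 (pitch 61, oldest) -> assign | voices=[79 85]
Op 7: note_off(79): free voice 0 | voices=[- 85]
Op 8: note_off(85): free voice 1 | voices=[- -]
Op 9: note_on(81): voice 0 is free -> assigned | voices=[81 -]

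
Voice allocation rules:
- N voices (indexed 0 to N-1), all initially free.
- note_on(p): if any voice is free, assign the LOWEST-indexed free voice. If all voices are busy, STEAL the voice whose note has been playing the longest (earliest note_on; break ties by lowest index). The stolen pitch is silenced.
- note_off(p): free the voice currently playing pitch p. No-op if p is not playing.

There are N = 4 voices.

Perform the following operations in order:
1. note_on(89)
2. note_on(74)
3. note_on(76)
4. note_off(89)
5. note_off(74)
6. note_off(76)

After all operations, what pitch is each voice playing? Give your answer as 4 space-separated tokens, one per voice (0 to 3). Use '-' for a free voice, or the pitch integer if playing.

Op 1: note_on(89): voice 0 is free -> assigned | voices=[89 - - -]
Op 2: note_on(74): voice 1 is free -> assigned | voices=[89 74 - -]
Op 3: note_on(76): voice 2 is free -> assigned | voices=[89 74 76 -]
Op 4: note_off(89): free voice 0 | voices=[- 74 76 -]
Op 5: note_off(74): free voice 1 | voices=[- - 76 -]
Op 6: note_off(76): free voice 2 | voices=[- - - -]

Answer: - - - -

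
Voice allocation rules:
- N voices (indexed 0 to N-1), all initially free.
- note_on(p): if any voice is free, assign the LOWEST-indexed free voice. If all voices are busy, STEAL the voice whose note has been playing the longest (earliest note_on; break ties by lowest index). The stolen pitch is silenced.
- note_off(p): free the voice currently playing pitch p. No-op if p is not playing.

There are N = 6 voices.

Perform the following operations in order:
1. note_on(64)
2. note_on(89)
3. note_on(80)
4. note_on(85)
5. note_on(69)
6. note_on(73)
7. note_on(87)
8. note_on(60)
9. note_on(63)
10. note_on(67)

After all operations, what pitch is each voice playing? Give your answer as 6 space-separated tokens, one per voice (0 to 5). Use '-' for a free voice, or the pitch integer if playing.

Op 1: note_on(64): voice 0 is free -> assigned | voices=[64 - - - - -]
Op 2: note_on(89): voice 1 is free -> assigned | voices=[64 89 - - - -]
Op 3: note_on(80): voice 2 is free -> assigned | voices=[64 89 80 - - -]
Op 4: note_on(85): voice 3 is free -> assigned | voices=[64 89 80 85 - -]
Op 5: note_on(69): voice 4 is free -> assigned | voices=[64 89 80 85 69 -]
Op 6: note_on(73): voice 5 is free -> assigned | voices=[64 89 80 85 69 73]
Op 7: note_on(87): all voices busy, STEAL voice 0 (pitch 64, oldest) -> assign | voices=[87 89 80 85 69 73]
Op 8: note_on(60): all voices busy, STEAL voice 1 (pitch 89, oldest) -> assign | voices=[87 60 80 85 69 73]
Op 9: note_on(63): all voices busy, STEAL voice 2 (pitch 80, oldest) -> assign | voices=[87 60 63 85 69 73]
Op 10: note_on(67): all voices busy, STEAL voice 3 (pitch 85, oldest) -> assign | voices=[87 60 63 67 69 73]

Answer: 87 60 63 67 69 73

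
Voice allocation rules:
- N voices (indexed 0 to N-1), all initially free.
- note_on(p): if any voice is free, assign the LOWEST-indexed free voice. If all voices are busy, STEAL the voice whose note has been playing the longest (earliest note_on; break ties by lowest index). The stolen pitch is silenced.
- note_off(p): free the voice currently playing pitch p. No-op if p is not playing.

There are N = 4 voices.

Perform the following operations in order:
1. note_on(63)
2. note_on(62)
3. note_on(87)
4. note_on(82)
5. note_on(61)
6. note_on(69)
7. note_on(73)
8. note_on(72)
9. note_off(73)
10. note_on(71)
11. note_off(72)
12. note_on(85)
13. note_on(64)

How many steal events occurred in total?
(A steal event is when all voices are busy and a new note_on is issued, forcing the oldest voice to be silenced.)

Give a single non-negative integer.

Answer: 5

Derivation:
Op 1: note_on(63): voice 0 is free -> assigned | voices=[63 - - -]
Op 2: note_on(62): voice 1 is free -> assigned | voices=[63 62 - -]
Op 3: note_on(87): voice 2 is free -> assigned | voices=[63 62 87 -]
Op 4: note_on(82): voice 3 is free -> assigned | voices=[63 62 87 82]
Op 5: note_on(61): all voices busy, STEAL voice 0 (pitch 63, oldest) -> assign | voices=[61 62 87 82]
Op 6: note_on(69): all voices busy, STEAL voice 1 (pitch 62, oldest) -> assign | voices=[61 69 87 82]
Op 7: note_on(73): all voices busy, STEAL voice 2 (pitch 87, oldest) -> assign | voices=[61 69 73 82]
Op 8: note_on(72): all voices busy, STEAL voice 3 (pitch 82, oldest) -> assign | voices=[61 69 73 72]
Op 9: note_off(73): free voice 2 | voices=[61 69 - 72]
Op 10: note_on(71): voice 2 is free -> assigned | voices=[61 69 71 72]
Op 11: note_off(72): free voice 3 | voices=[61 69 71 -]
Op 12: note_on(85): voice 3 is free -> assigned | voices=[61 69 71 85]
Op 13: note_on(64): all voices busy, STEAL voice 0 (pitch 61, oldest) -> assign | voices=[64 69 71 85]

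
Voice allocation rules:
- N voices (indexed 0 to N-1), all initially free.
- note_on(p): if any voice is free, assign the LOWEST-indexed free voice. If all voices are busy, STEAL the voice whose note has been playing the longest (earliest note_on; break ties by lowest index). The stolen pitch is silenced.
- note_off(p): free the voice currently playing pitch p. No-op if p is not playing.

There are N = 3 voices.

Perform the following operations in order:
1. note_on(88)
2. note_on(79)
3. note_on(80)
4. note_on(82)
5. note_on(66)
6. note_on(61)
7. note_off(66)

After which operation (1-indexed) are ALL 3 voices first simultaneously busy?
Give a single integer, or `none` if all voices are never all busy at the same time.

Op 1: note_on(88): voice 0 is free -> assigned | voices=[88 - -]
Op 2: note_on(79): voice 1 is free -> assigned | voices=[88 79 -]
Op 3: note_on(80): voice 2 is free -> assigned | voices=[88 79 80]
Op 4: note_on(82): all voices busy, STEAL voice 0 (pitch 88, oldest) -> assign | voices=[82 79 80]
Op 5: note_on(66): all voices busy, STEAL voice 1 (pitch 79, oldest) -> assign | voices=[82 66 80]
Op 6: note_on(61): all voices busy, STEAL voice 2 (pitch 80, oldest) -> assign | voices=[82 66 61]
Op 7: note_off(66): free voice 1 | voices=[82 - 61]

Answer: 3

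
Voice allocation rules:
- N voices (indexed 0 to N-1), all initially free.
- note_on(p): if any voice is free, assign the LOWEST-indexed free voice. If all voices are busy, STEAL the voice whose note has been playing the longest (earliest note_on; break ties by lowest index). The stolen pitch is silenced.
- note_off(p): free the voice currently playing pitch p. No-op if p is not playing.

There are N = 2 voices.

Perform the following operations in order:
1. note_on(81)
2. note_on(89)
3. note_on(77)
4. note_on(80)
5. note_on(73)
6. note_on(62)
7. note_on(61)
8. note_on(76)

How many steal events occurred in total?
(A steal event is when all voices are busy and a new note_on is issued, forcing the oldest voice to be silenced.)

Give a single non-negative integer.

Answer: 6

Derivation:
Op 1: note_on(81): voice 0 is free -> assigned | voices=[81 -]
Op 2: note_on(89): voice 1 is free -> assigned | voices=[81 89]
Op 3: note_on(77): all voices busy, STEAL voice 0 (pitch 81, oldest) -> assign | voices=[77 89]
Op 4: note_on(80): all voices busy, STEAL voice 1 (pitch 89, oldest) -> assign | voices=[77 80]
Op 5: note_on(73): all voices busy, STEAL voice 0 (pitch 77, oldest) -> assign | voices=[73 80]
Op 6: note_on(62): all voices busy, STEAL voice 1 (pitch 80, oldest) -> assign | voices=[73 62]
Op 7: note_on(61): all voices busy, STEAL voice 0 (pitch 73, oldest) -> assign | voices=[61 62]
Op 8: note_on(76): all voices busy, STEAL voice 1 (pitch 62, oldest) -> assign | voices=[61 76]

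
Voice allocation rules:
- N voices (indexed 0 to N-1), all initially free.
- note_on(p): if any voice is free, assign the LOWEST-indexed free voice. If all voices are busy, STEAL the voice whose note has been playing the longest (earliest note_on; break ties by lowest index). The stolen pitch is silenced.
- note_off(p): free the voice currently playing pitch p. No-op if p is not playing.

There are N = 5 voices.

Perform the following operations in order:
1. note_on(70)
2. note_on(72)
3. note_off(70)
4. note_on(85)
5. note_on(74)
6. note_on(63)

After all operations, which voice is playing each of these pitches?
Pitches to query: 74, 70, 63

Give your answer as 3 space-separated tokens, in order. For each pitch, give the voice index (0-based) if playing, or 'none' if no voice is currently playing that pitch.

Answer: 2 none 3

Derivation:
Op 1: note_on(70): voice 0 is free -> assigned | voices=[70 - - - -]
Op 2: note_on(72): voice 1 is free -> assigned | voices=[70 72 - - -]
Op 3: note_off(70): free voice 0 | voices=[- 72 - - -]
Op 4: note_on(85): voice 0 is free -> assigned | voices=[85 72 - - -]
Op 5: note_on(74): voice 2 is free -> assigned | voices=[85 72 74 - -]
Op 6: note_on(63): voice 3 is free -> assigned | voices=[85 72 74 63 -]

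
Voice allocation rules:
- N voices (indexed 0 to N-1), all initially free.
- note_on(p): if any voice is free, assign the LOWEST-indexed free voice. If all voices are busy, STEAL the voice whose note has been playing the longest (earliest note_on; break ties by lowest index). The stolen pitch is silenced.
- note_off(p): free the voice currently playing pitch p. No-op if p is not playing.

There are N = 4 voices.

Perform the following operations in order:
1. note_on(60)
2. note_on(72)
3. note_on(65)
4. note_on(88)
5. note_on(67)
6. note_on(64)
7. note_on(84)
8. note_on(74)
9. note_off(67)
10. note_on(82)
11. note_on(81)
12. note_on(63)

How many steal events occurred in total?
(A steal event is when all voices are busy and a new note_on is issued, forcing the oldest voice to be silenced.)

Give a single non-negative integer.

Op 1: note_on(60): voice 0 is free -> assigned | voices=[60 - - -]
Op 2: note_on(72): voice 1 is free -> assigned | voices=[60 72 - -]
Op 3: note_on(65): voice 2 is free -> assigned | voices=[60 72 65 -]
Op 4: note_on(88): voice 3 is free -> assigned | voices=[60 72 65 88]
Op 5: note_on(67): all voices busy, STEAL voice 0 (pitch 60, oldest) -> assign | voices=[67 72 65 88]
Op 6: note_on(64): all voices busy, STEAL voice 1 (pitch 72, oldest) -> assign | voices=[67 64 65 88]
Op 7: note_on(84): all voices busy, STEAL voice 2 (pitch 65, oldest) -> assign | voices=[67 64 84 88]
Op 8: note_on(74): all voices busy, STEAL voice 3 (pitch 88, oldest) -> assign | voices=[67 64 84 74]
Op 9: note_off(67): free voice 0 | voices=[- 64 84 74]
Op 10: note_on(82): voice 0 is free -> assigned | voices=[82 64 84 74]
Op 11: note_on(81): all voices busy, STEAL voice 1 (pitch 64, oldest) -> assign | voices=[82 81 84 74]
Op 12: note_on(63): all voices busy, STEAL voice 2 (pitch 84, oldest) -> assign | voices=[82 81 63 74]

Answer: 6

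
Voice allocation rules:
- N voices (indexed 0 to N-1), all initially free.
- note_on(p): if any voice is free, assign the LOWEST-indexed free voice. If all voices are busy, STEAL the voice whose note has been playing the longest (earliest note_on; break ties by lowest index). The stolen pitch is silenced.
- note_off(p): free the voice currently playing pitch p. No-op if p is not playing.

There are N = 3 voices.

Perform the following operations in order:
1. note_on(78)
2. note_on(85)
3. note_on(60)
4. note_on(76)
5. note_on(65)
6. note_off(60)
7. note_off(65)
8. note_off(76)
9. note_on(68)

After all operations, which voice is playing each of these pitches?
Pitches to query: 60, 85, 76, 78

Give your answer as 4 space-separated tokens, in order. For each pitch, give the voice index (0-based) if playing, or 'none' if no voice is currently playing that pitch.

Op 1: note_on(78): voice 0 is free -> assigned | voices=[78 - -]
Op 2: note_on(85): voice 1 is free -> assigned | voices=[78 85 -]
Op 3: note_on(60): voice 2 is free -> assigned | voices=[78 85 60]
Op 4: note_on(76): all voices busy, STEAL voice 0 (pitch 78, oldest) -> assign | voices=[76 85 60]
Op 5: note_on(65): all voices busy, STEAL voice 1 (pitch 85, oldest) -> assign | voices=[76 65 60]
Op 6: note_off(60): free voice 2 | voices=[76 65 -]
Op 7: note_off(65): free voice 1 | voices=[76 - -]
Op 8: note_off(76): free voice 0 | voices=[- - -]
Op 9: note_on(68): voice 0 is free -> assigned | voices=[68 - -]

Answer: none none none none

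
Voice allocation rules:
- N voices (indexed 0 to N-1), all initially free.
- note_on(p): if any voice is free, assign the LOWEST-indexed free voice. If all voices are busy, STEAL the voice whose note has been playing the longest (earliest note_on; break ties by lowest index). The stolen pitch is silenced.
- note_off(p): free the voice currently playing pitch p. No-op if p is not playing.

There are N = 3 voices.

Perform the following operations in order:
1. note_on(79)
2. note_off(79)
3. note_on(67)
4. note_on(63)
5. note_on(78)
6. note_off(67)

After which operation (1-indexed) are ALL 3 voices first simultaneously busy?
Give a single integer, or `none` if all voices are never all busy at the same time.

Answer: 5

Derivation:
Op 1: note_on(79): voice 0 is free -> assigned | voices=[79 - -]
Op 2: note_off(79): free voice 0 | voices=[- - -]
Op 3: note_on(67): voice 0 is free -> assigned | voices=[67 - -]
Op 4: note_on(63): voice 1 is free -> assigned | voices=[67 63 -]
Op 5: note_on(78): voice 2 is free -> assigned | voices=[67 63 78]
Op 6: note_off(67): free voice 0 | voices=[- 63 78]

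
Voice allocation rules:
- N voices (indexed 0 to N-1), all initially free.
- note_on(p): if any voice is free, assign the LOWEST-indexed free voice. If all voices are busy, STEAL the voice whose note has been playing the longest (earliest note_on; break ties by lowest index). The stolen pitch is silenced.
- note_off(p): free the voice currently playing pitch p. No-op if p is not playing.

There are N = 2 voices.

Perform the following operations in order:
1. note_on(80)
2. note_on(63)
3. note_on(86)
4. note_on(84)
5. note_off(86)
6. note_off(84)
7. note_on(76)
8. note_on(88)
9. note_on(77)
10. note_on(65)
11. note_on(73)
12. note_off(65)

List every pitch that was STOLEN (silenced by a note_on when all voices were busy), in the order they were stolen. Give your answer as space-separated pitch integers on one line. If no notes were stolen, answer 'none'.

Op 1: note_on(80): voice 0 is free -> assigned | voices=[80 -]
Op 2: note_on(63): voice 1 is free -> assigned | voices=[80 63]
Op 3: note_on(86): all voices busy, STEAL voice 0 (pitch 80, oldest) -> assign | voices=[86 63]
Op 4: note_on(84): all voices busy, STEAL voice 1 (pitch 63, oldest) -> assign | voices=[86 84]
Op 5: note_off(86): free voice 0 | voices=[- 84]
Op 6: note_off(84): free voice 1 | voices=[- -]
Op 7: note_on(76): voice 0 is free -> assigned | voices=[76 -]
Op 8: note_on(88): voice 1 is free -> assigned | voices=[76 88]
Op 9: note_on(77): all voices busy, STEAL voice 0 (pitch 76, oldest) -> assign | voices=[77 88]
Op 10: note_on(65): all voices busy, STEAL voice 1 (pitch 88, oldest) -> assign | voices=[77 65]
Op 11: note_on(73): all voices busy, STEAL voice 0 (pitch 77, oldest) -> assign | voices=[73 65]
Op 12: note_off(65): free voice 1 | voices=[73 -]

Answer: 80 63 76 88 77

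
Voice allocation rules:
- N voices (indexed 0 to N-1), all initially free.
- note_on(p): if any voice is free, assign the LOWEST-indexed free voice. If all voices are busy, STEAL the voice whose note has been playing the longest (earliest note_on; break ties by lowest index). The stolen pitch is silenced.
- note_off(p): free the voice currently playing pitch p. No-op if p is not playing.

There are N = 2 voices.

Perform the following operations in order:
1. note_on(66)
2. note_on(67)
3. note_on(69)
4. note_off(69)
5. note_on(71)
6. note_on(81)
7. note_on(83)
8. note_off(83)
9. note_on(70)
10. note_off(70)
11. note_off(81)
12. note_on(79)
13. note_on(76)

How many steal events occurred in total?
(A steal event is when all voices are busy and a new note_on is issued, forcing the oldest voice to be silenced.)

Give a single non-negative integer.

Answer: 3

Derivation:
Op 1: note_on(66): voice 0 is free -> assigned | voices=[66 -]
Op 2: note_on(67): voice 1 is free -> assigned | voices=[66 67]
Op 3: note_on(69): all voices busy, STEAL voice 0 (pitch 66, oldest) -> assign | voices=[69 67]
Op 4: note_off(69): free voice 0 | voices=[- 67]
Op 5: note_on(71): voice 0 is free -> assigned | voices=[71 67]
Op 6: note_on(81): all voices busy, STEAL voice 1 (pitch 67, oldest) -> assign | voices=[71 81]
Op 7: note_on(83): all voices busy, STEAL voice 0 (pitch 71, oldest) -> assign | voices=[83 81]
Op 8: note_off(83): free voice 0 | voices=[- 81]
Op 9: note_on(70): voice 0 is free -> assigned | voices=[70 81]
Op 10: note_off(70): free voice 0 | voices=[- 81]
Op 11: note_off(81): free voice 1 | voices=[- -]
Op 12: note_on(79): voice 0 is free -> assigned | voices=[79 -]
Op 13: note_on(76): voice 1 is free -> assigned | voices=[79 76]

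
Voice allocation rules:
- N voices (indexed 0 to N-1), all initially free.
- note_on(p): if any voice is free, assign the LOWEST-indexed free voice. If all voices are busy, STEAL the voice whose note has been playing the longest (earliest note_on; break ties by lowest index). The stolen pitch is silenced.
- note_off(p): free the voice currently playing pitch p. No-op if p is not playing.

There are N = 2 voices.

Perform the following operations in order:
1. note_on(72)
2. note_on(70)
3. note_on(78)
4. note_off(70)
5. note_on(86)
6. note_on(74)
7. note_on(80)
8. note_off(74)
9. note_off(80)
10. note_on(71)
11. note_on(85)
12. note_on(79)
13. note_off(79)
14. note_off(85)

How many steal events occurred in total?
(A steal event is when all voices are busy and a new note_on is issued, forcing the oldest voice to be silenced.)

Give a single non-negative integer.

Answer: 4

Derivation:
Op 1: note_on(72): voice 0 is free -> assigned | voices=[72 -]
Op 2: note_on(70): voice 1 is free -> assigned | voices=[72 70]
Op 3: note_on(78): all voices busy, STEAL voice 0 (pitch 72, oldest) -> assign | voices=[78 70]
Op 4: note_off(70): free voice 1 | voices=[78 -]
Op 5: note_on(86): voice 1 is free -> assigned | voices=[78 86]
Op 6: note_on(74): all voices busy, STEAL voice 0 (pitch 78, oldest) -> assign | voices=[74 86]
Op 7: note_on(80): all voices busy, STEAL voice 1 (pitch 86, oldest) -> assign | voices=[74 80]
Op 8: note_off(74): free voice 0 | voices=[- 80]
Op 9: note_off(80): free voice 1 | voices=[- -]
Op 10: note_on(71): voice 0 is free -> assigned | voices=[71 -]
Op 11: note_on(85): voice 1 is free -> assigned | voices=[71 85]
Op 12: note_on(79): all voices busy, STEAL voice 0 (pitch 71, oldest) -> assign | voices=[79 85]
Op 13: note_off(79): free voice 0 | voices=[- 85]
Op 14: note_off(85): free voice 1 | voices=[- -]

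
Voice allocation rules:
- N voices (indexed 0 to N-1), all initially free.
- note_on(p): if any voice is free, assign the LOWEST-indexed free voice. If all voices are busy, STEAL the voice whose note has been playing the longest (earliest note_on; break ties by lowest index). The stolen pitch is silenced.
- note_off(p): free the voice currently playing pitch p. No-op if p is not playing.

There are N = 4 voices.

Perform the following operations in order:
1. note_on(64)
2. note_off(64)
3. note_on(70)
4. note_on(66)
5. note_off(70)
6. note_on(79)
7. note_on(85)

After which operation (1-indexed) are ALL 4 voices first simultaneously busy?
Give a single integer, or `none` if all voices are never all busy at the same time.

Op 1: note_on(64): voice 0 is free -> assigned | voices=[64 - - -]
Op 2: note_off(64): free voice 0 | voices=[- - - -]
Op 3: note_on(70): voice 0 is free -> assigned | voices=[70 - - -]
Op 4: note_on(66): voice 1 is free -> assigned | voices=[70 66 - -]
Op 5: note_off(70): free voice 0 | voices=[- 66 - -]
Op 6: note_on(79): voice 0 is free -> assigned | voices=[79 66 - -]
Op 7: note_on(85): voice 2 is free -> assigned | voices=[79 66 85 -]

Answer: none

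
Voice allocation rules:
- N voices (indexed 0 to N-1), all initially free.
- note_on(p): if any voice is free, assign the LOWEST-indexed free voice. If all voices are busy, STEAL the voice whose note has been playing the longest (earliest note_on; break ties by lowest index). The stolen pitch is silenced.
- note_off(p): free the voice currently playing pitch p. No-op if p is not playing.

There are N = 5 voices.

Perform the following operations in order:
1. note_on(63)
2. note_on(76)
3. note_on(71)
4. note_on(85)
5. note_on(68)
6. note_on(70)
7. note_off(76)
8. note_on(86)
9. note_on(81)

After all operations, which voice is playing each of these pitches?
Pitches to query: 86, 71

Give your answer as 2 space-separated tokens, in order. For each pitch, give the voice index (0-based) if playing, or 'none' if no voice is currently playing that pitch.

Op 1: note_on(63): voice 0 is free -> assigned | voices=[63 - - - -]
Op 2: note_on(76): voice 1 is free -> assigned | voices=[63 76 - - -]
Op 3: note_on(71): voice 2 is free -> assigned | voices=[63 76 71 - -]
Op 4: note_on(85): voice 3 is free -> assigned | voices=[63 76 71 85 -]
Op 5: note_on(68): voice 4 is free -> assigned | voices=[63 76 71 85 68]
Op 6: note_on(70): all voices busy, STEAL voice 0 (pitch 63, oldest) -> assign | voices=[70 76 71 85 68]
Op 7: note_off(76): free voice 1 | voices=[70 - 71 85 68]
Op 8: note_on(86): voice 1 is free -> assigned | voices=[70 86 71 85 68]
Op 9: note_on(81): all voices busy, STEAL voice 2 (pitch 71, oldest) -> assign | voices=[70 86 81 85 68]

Answer: 1 none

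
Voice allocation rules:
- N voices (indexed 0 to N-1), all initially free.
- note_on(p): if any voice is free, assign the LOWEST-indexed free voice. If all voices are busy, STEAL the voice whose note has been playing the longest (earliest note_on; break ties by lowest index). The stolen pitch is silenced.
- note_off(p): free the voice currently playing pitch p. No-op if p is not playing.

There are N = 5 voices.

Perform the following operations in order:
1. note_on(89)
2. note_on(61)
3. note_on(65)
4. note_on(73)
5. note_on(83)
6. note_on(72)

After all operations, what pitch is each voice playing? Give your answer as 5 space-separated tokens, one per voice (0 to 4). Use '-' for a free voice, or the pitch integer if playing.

Op 1: note_on(89): voice 0 is free -> assigned | voices=[89 - - - -]
Op 2: note_on(61): voice 1 is free -> assigned | voices=[89 61 - - -]
Op 3: note_on(65): voice 2 is free -> assigned | voices=[89 61 65 - -]
Op 4: note_on(73): voice 3 is free -> assigned | voices=[89 61 65 73 -]
Op 5: note_on(83): voice 4 is free -> assigned | voices=[89 61 65 73 83]
Op 6: note_on(72): all voices busy, STEAL voice 0 (pitch 89, oldest) -> assign | voices=[72 61 65 73 83]

Answer: 72 61 65 73 83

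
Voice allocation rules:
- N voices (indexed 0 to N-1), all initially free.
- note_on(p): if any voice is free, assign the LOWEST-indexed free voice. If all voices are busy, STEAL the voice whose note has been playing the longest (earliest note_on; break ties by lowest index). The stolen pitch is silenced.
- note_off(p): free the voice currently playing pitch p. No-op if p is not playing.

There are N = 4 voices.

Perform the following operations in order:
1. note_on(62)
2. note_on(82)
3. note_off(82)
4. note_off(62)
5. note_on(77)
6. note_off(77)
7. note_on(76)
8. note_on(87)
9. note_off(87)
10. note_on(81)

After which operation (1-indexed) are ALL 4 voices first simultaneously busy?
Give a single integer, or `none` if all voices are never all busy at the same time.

Op 1: note_on(62): voice 0 is free -> assigned | voices=[62 - - -]
Op 2: note_on(82): voice 1 is free -> assigned | voices=[62 82 - -]
Op 3: note_off(82): free voice 1 | voices=[62 - - -]
Op 4: note_off(62): free voice 0 | voices=[- - - -]
Op 5: note_on(77): voice 0 is free -> assigned | voices=[77 - - -]
Op 6: note_off(77): free voice 0 | voices=[- - - -]
Op 7: note_on(76): voice 0 is free -> assigned | voices=[76 - - -]
Op 8: note_on(87): voice 1 is free -> assigned | voices=[76 87 - -]
Op 9: note_off(87): free voice 1 | voices=[76 - - -]
Op 10: note_on(81): voice 1 is free -> assigned | voices=[76 81 - -]

Answer: none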